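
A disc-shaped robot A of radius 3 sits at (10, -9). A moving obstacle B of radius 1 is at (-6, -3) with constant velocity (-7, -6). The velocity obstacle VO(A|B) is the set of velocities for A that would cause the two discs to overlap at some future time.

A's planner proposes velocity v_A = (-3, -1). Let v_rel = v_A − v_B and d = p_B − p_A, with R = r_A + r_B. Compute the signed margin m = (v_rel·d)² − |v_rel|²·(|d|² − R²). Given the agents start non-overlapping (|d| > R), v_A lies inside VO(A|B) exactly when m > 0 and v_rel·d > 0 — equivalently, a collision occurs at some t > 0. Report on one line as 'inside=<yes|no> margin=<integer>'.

d = (-16, 6),  |d|² = 292;  R = 3+1 = 4,  c = 292−4² = 276
v_rel = (4, 5),  |v_rel|² = 41;  v_rel·d = (4)·(-16) + (5)·(6) = -34
41·t² + 68·t + 276 = 0  ⇒  m = (-34)² − 41·276 = -10160
m = -10160 < 0,  v_rel·d = -34 < 0  ⇒  outside

inside=no margin=-10160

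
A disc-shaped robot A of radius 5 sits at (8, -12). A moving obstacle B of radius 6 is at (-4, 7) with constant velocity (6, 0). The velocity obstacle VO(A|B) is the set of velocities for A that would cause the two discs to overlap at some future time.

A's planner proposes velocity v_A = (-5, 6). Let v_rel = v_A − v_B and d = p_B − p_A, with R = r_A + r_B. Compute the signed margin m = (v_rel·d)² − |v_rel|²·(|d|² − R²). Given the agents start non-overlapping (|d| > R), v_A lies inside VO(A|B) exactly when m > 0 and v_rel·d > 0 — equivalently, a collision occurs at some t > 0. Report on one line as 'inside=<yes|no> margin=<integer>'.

d = (-12, 19),  |d|² = 505;  R = 5+6 = 11,  c = 505−11² = 384
v_rel = (-11, 6),  |v_rel|² = 157;  v_rel·d = (-11)·(-12) + (6)·(19) = 246
157·t² − 492·t + 384 = 0  ⇒  m = 246² − 157·384 = 228
m = 228 > 0,  v_rel·d = 246 > 0  ⇒  inside

inside=yes margin=228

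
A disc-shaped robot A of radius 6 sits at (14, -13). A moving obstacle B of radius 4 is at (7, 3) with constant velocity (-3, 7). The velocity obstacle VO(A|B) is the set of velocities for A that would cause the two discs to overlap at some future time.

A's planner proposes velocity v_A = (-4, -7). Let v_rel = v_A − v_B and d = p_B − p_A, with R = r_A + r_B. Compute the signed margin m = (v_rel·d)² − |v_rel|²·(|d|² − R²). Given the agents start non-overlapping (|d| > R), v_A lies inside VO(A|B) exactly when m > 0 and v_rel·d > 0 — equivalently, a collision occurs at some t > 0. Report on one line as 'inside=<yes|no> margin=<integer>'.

d = (-7, 16),  |d|² = 305;  R = 6+4 = 10,  c = 305−10² = 205
v_rel = (-1, -14),  |v_rel|² = 197;  v_rel·d = (-1)·(-7) + (-14)·(16) = -217
197·t² + 434·t + 205 = 0  ⇒  m = (-217)² − 197·205 = 6704
m = 6704 > 0,  v_rel·d = -217 < 0  ⇒  outside

inside=no margin=6704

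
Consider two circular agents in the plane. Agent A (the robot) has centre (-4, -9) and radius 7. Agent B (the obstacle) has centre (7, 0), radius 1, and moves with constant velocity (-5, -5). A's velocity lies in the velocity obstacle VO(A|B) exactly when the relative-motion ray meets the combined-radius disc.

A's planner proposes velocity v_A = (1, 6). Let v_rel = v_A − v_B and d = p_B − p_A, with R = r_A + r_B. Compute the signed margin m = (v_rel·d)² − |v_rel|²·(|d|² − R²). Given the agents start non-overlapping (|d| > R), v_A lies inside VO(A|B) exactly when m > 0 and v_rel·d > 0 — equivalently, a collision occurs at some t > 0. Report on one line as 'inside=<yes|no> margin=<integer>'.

d = (11, 9),  |d|² = 202;  R = 7+1 = 8,  c = 202−8² = 138
v_rel = (6, 11),  |v_rel|² = 157;  v_rel·d = (6)·(11) + (11)·(9) = 165
157·t² − 330·t + 138 = 0  ⇒  m = 165² − 157·138 = 5559
m = 5559 > 0,  v_rel·d = 165 > 0  ⇒  inside

inside=yes margin=5559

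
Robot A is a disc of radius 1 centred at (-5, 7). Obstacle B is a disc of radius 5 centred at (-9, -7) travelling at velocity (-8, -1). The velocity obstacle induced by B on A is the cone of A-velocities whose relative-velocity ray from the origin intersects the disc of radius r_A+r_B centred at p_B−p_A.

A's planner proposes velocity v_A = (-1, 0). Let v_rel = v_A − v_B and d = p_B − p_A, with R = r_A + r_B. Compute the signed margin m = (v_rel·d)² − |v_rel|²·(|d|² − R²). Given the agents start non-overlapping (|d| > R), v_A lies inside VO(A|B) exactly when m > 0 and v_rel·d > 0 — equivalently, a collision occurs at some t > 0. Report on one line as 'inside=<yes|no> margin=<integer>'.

d = (-4, -14),  |d|² = 212;  R = 1+5 = 6,  c = 212−6² = 176
v_rel = (7, 1),  |v_rel|² = 50;  v_rel·d = (7)·(-4) + (1)·(-14) = -42
50·t² + 84·t + 176 = 0  ⇒  m = (-42)² − 50·176 = -7036
m = -7036 < 0,  v_rel·d = -42 < 0  ⇒  outside

inside=no margin=-7036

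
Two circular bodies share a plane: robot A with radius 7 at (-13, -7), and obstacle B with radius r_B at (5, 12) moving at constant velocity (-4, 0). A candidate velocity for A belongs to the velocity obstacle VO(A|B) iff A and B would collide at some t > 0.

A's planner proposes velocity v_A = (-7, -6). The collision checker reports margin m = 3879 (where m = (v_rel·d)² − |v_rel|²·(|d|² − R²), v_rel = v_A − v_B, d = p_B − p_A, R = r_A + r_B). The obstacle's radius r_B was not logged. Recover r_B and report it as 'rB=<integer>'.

m = 3879
d = (18, 19);  v_rel = (-3, -6),  |v_rel|² = 45
v_rel×d = (-3)·(19) − (-6)·(18) = 51
since m = R²·45 − 51²:  R² = (2601 + 3879) / 45 = 144
R = √144 = 12  ⇒  r_B = 12 − 7 = 5

rB=5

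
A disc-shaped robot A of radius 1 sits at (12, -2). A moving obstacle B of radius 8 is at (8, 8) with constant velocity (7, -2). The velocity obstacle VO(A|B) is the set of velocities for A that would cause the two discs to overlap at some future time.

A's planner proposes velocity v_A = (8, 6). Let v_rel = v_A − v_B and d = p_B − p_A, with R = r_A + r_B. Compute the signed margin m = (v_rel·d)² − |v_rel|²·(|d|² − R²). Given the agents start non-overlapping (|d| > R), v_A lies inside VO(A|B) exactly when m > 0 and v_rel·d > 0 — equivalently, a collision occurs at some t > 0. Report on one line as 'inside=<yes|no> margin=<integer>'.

d = (-4, 10),  |d|² = 116;  R = 1+8 = 9,  c = 116−9² = 35
v_rel = (1, 8),  |v_rel|² = 65;  v_rel·d = (1)·(-4) + (8)·(10) = 76
65·t² − 152·t + 35 = 0  ⇒  m = 76² − 65·35 = 3501
m = 3501 > 0,  v_rel·d = 76 > 0  ⇒  inside

inside=yes margin=3501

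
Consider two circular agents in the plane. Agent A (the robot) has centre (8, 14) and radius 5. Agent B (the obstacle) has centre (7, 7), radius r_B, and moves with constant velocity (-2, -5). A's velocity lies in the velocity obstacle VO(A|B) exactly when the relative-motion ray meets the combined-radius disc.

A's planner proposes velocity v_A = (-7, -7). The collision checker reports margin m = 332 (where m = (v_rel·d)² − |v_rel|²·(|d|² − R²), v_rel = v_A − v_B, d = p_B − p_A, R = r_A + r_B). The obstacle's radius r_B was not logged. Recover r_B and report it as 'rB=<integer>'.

m = 332
d = (-1, -7);  v_rel = (-5, -2),  |v_rel|² = 29
v_rel×d = (-5)·(-7) − (-2)·(-1) = 33
since m = R²·29 − 33²:  R² = (1089 + 332) / 29 = 49
R = √49 = 7  ⇒  r_B = 7 − 5 = 2

rB=2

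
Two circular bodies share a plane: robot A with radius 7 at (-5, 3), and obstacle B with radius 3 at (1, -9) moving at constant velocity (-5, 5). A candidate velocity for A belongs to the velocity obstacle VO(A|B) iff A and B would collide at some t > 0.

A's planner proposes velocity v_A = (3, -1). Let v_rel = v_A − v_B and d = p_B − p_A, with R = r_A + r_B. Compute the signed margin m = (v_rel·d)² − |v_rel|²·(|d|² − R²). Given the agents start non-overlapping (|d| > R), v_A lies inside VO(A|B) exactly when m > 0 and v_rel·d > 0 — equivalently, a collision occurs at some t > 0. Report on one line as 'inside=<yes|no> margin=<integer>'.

d = (6, -12),  |d|² = 180;  R = 7+3 = 10,  c = 180−10² = 80
v_rel = (8, -6),  |v_rel|² = 100;  v_rel·d = (8)·(6) + (-6)·(-12) = 120
100·t² − 240·t + 80 = 0  ⇒  m = 120² − 100·80 = 6400
m = 6400 > 0,  v_rel·d = 120 > 0  ⇒  inside

inside=yes margin=6400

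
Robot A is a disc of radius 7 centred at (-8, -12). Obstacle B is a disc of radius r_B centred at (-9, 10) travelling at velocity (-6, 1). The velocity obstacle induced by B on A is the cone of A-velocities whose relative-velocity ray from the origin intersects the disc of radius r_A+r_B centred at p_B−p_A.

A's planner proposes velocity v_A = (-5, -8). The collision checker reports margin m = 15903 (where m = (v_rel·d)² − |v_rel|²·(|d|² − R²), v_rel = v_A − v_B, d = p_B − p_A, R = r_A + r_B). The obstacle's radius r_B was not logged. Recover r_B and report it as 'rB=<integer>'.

m = 15903
d = (-1, 22);  v_rel = (1, -9),  |v_rel|² = 82
v_rel×d = (1)·(22) − (-9)·(-1) = 13
since m = R²·82 − 13²:  R² = (169 + 15903) / 82 = 196
R = √196 = 14  ⇒  r_B = 14 − 7 = 7

rB=7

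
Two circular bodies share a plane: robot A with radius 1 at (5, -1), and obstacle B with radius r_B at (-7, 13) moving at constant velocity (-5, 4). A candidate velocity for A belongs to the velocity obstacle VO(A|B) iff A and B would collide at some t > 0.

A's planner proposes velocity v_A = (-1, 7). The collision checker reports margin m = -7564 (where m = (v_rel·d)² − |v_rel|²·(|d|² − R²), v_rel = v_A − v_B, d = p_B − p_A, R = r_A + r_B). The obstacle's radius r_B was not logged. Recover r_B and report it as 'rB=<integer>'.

m = -7564
d = (-12, 14);  v_rel = (4, 3),  |v_rel|² = 25
v_rel×d = (4)·(14) − (3)·(-12) = 92
since m = R²·25 − 92²:  R² = (8464 + -7564) / 25 = 36
R = √36 = 6  ⇒  r_B = 6 − 1 = 5

rB=5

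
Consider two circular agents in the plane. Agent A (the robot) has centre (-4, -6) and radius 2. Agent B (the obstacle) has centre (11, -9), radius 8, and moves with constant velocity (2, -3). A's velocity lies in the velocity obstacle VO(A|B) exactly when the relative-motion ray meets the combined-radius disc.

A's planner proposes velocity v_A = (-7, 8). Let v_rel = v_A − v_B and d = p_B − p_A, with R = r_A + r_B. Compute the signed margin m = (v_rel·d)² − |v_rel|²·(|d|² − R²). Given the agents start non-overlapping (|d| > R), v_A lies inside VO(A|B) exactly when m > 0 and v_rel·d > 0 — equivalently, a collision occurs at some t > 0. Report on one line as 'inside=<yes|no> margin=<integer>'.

d = (15, -3),  |d|² = 234;  R = 2+8 = 10,  c = 234−10² = 134
v_rel = (-9, 11),  |v_rel|² = 202;  v_rel·d = (-9)·(15) + (11)·(-3) = -168
202·t² + 336·t + 134 = 0  ⇒  m = (-168)² − 202·134 = 1156
m = 1156 > 0,  v_rel·d = -168 < 0  ⇒  outside

inside=no margin=1156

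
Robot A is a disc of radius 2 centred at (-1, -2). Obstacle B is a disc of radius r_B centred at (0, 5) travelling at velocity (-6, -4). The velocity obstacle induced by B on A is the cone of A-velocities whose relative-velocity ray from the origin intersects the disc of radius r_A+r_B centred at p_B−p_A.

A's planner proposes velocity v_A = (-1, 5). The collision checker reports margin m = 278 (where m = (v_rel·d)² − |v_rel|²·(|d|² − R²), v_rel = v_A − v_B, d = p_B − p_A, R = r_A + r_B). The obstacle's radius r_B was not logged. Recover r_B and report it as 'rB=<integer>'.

m = 278
d = (1, 7);  v_rel = (5, 9),  |v_rel|² = 106
v_rel×d = (5)·(7) − (9)·(1) = 26
since m = R²·106 − 26²:  R² = (676 + 278) / 106 = 9
R = √9 = 3  ⇒  r_B = 3 − 2 = 1

rB=1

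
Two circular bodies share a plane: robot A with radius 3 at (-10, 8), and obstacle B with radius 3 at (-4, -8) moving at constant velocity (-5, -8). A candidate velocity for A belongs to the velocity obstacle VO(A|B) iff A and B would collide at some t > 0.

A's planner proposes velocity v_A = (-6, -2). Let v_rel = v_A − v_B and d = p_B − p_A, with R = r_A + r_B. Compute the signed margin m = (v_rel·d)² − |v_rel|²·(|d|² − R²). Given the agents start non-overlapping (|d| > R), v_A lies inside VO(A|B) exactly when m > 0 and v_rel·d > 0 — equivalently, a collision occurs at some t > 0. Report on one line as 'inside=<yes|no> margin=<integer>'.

d = (6, -16),  |d|² = 292;  R = 3+3 = 6,  c = 292−6² = 256
v_rel = (-1, 6),  |v_rel|² = 37;  v_rel·d = (-1)·(6) + (6)·(-16) = -102
37·t² + 204·t + 256 = 0  ⇒  m = (-102)² − 37·256 = 932
m = 932 > 0,  v_rel·d = -102 < 0  ⇒  outside

inside=no margin=932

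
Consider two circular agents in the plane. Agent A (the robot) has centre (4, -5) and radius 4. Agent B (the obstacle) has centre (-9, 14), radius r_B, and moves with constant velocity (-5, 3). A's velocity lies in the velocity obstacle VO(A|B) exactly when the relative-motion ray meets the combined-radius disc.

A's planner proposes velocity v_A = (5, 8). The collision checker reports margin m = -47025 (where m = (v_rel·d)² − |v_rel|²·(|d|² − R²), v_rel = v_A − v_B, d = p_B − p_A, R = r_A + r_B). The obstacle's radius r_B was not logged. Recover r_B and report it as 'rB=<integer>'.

m = -47025
d = (-13, 19);  v_rel = (10, 5),  |v_rel|² = 125
v_rel×d = (10)·(19) − (5)·(-13) = 255
since m = R²·125 − 255²:  R² = (65025 + -47025) / 125 = 144
R = √144 = 12  ⇒  r_B = 12 − 4 = 8

rB=8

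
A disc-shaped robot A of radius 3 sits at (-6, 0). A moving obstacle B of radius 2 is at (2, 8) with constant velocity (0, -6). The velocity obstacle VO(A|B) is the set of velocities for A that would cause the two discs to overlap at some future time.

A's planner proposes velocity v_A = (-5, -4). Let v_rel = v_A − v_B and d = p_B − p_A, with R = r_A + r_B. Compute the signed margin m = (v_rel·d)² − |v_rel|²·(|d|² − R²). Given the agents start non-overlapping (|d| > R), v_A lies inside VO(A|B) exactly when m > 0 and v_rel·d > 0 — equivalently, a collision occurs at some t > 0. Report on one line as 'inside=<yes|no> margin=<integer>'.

d = (8, 8),  |d|² = 128;  R = 3+2 = 5,  c = 128−5² = 103
v_rel = (-5, 2),  |v_rel|² = 29;  v_rel·d = (-5)·(8) + (2)·(8) = -24
29·t² + 48·t + 103 = 0  ⇒  m = (-24)² − 29·103 = -2411
m = -2411 < 0,  v_rel·d = -24 < 0  ⇒  outside

inside=no margin=-2411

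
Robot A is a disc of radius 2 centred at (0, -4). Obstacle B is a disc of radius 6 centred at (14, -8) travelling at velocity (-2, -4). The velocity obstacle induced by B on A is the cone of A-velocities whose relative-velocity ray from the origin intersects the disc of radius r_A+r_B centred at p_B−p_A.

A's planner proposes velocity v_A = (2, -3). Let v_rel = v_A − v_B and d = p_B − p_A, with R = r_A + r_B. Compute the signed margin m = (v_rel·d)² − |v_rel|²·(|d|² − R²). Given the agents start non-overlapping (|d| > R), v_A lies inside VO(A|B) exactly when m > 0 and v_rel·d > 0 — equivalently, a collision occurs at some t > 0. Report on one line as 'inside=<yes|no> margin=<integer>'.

d = (14, -4),  |d|² = 212;  R = 2+6 = 8,  c = 212−8² = 148
v_rel = (4, 1),  |v_rel|² = 17;  v_rel·d = (4)·(14) + (1)·(-4) = 52
17·t² − 104·t + 148 = 0  ⇒  m = 52² − 17·148 = 188
m = 188 > 0,  v_rel·d = 52 > 0  ⇒  inside

inside=yes margin=188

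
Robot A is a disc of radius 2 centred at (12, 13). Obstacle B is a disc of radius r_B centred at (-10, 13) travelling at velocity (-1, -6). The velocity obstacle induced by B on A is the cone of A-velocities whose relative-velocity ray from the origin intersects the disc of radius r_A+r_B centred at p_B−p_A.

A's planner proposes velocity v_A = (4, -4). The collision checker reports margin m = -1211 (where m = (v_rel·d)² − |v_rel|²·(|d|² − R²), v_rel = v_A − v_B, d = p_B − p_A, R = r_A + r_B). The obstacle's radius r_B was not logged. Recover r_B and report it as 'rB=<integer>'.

m = -1211
d = (-22, 0);  v_rel = (5, 2),  |v_rel|² = 29
v_rel×d = (5)·(0) − (2)·(-22) = 44
since m = R²·29 − 44²:  R² = (1936 + -1211) / 29 = 25
R = √25 = 5  ⇒  r_B = 5 − 2 = 3

rB=3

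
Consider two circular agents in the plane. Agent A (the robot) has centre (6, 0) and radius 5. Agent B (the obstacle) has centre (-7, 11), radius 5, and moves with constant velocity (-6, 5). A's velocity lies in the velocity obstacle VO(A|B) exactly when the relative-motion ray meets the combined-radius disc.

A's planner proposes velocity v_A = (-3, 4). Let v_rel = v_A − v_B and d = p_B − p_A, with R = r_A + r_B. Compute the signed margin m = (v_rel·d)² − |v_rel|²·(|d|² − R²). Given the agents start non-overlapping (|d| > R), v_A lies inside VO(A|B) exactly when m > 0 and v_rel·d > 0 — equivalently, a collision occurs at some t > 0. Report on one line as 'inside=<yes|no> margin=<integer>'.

d = (-13, 11),  |d|² = 290;  R = 5+5 = 10,  c = 290−10² = 190
v_rel = (3, -1),  |v_rel|² = 10;  v_rel·d = (3)·(-13) + (-1)·(11) = -50
10·t² + 100·t + 190 = 0  ⇒  m = (-50)² − 10·190 = 600
m = 600 > 0,  v_rel·d = -50 < 0  ⇒  outside

inside=no margin=600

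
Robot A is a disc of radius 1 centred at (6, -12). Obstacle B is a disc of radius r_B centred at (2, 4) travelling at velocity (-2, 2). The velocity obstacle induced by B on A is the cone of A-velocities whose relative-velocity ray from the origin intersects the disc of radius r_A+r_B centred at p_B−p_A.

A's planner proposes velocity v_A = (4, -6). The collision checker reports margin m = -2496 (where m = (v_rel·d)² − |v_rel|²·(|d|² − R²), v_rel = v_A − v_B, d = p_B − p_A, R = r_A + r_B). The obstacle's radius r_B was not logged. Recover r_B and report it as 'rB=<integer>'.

m = -2496
d = (-4, 16);  v_rel = (6, -8),  |v_rel|² = 100
v_rel×d = (6)·(16) − (-8)·(-4) = 64
since m = R²·100 − 64²:  R² = (4096 + -2496) / 100 = 16
R = √16 = 4  ⇒  r_B = 4 − 1 = 3

rB=3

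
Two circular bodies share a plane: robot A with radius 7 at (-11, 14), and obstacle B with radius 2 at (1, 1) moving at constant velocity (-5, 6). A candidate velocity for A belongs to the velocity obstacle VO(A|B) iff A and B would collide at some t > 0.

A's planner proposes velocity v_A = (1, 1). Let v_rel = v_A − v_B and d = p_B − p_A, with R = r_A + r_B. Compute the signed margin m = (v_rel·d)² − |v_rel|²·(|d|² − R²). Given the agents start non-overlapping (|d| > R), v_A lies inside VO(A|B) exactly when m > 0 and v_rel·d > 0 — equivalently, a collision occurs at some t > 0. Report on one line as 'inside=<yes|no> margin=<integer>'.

d = (12, -13),  |d|² = 313;  R = 7+2 = 9,  c = 313−9² = 232
v_rel = (6, -5),  |v_rel|² = 61;  v_rel·d = (6)·(12) + (-5)·(-13) = 137
61·t² − 274·t + 232 = 0  ⇒  m = 137² − 61·232 = 4617
m = 4617 > 0,  v_rel·d = 137 > 0  ⇒  inside

inside=yes margin=4617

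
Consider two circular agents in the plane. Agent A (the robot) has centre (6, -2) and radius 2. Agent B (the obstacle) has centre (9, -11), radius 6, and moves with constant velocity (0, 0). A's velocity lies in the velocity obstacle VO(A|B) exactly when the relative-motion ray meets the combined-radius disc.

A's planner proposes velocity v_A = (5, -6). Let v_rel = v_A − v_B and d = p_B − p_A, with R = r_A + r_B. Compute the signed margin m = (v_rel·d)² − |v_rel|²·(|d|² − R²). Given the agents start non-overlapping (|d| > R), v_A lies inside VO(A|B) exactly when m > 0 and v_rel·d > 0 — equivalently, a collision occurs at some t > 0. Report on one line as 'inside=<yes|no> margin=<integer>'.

d = (3, -9),  |d|² = 90;  R = 2+6 = 8,  c = 90−8² = 26
v_rel = (5, -6),  |v_rel|² = 61;  v_rel·d = (5)·(3) + (-6)·(-9) = 69
61·t² − 138·t + 26 = 0  ⇒  m = 69² − 61·26 = 3175
m = 3175 > 0,  v_rel·d = 69 > 0  ⇒  inside

inside=yes margin=3175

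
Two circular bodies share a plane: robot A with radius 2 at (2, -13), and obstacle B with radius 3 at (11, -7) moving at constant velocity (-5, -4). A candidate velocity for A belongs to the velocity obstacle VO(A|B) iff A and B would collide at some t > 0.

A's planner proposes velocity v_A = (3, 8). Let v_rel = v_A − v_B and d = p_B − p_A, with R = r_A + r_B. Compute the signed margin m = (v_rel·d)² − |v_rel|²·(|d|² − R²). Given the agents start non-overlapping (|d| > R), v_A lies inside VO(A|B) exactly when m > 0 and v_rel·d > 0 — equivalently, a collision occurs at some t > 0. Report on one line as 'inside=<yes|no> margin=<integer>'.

d = (9, 6),  |d|² = 117;  R = 2+3 = 5,  c = 117−5² = 92
v_rel = (8, 12),  |v_rel|² = 208;  v_rel·d = (8)·(9) + (12)·(6) = 144
208·t² − 288·t + 92 = 0  ⇒  m = 144² − 208·92 = 1600
m = 1600 > 0,  v_rel·d = 144 > 0  ⇒  inside

inside=yes margin=1600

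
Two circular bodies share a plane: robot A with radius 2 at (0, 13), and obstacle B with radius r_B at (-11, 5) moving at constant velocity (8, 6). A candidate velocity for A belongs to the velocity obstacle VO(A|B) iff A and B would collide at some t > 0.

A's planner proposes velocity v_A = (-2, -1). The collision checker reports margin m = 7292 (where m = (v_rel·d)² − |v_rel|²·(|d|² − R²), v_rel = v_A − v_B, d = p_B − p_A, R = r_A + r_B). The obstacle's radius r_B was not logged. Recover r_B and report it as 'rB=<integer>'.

m = 7292
d = (-11, -8);  v_rel = (-10, -7),  |v_rel|² = 149
v_rel×d = (-10)·(-8) − (-7)·(-11) = 3
since m = R²·149 − 3²:  R² = (9 + 7292) / 149 = 49
R = √49 = 7  ⇒  r_B = 7 − 2 = 5

rB=5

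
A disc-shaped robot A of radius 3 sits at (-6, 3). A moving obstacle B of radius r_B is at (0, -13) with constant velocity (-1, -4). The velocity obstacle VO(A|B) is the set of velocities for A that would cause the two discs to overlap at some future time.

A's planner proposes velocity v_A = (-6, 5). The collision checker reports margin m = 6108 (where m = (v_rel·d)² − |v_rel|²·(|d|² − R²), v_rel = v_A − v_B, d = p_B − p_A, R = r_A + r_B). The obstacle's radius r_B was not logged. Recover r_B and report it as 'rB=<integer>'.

m = 6108
d = (6, -16);  v_rel = (-5, 9),  |v_rel|² = 106
v_rel×d = (-5)·(-16) − (9)·(6) = 26
since m = R²·106 − 26²:  R² = (676 + 6108) / 106 = 64
R = √64 = 8  ⇒  r_B = 8 − 3 = 5

rB=5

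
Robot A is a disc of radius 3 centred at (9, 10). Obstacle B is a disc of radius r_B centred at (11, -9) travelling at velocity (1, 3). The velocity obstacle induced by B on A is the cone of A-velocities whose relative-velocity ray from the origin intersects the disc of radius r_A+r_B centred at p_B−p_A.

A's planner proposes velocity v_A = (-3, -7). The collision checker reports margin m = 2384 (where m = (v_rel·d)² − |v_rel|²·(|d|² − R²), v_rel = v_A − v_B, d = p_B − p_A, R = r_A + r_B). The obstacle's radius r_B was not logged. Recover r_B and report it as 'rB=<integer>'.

m = 2384
d = (2, -19);  v_rel = (-4, -10),  |v_rel|² = 116
v_rel×d = (-4)·(-19) − (-10)·(2) = 96
since m = R²·116 − 96²:  R² = (9216 + 2384) / 116 = 100
R = √100 = 10  ⇒  r_B = 10 − 3 = 7

rB=7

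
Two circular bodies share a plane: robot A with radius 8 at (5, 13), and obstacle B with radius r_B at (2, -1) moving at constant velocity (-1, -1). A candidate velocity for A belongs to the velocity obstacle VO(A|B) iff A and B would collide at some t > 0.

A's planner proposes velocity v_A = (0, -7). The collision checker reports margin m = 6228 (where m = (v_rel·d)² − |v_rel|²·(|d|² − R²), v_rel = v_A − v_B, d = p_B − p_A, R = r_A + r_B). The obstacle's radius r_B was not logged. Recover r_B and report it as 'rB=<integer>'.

m = 6228
d = (-3, -14);  v_rel = (1, -6),  |v_rel|² = 37
v_rel×d = (1)·(-14) − (-6)·(-3) = -32
since m = R²·37 − (-32)²:  R² = (1024 + 6228) / 37 = 196
R = √196 = 14  ⇒  r_B = 14 − 8 = 6

rB=6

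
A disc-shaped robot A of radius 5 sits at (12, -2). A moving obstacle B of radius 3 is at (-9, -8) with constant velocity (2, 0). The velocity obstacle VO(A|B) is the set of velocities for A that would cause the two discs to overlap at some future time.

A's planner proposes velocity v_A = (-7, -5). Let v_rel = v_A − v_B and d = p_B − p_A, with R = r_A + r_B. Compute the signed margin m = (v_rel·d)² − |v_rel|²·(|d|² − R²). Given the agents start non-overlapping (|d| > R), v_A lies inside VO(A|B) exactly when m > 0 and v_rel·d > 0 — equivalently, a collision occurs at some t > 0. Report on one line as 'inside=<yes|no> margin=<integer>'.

d = (-21, -6),  |d|² = 477;  R = 5+3 = 8,  c = 477−8² = 413
v_rel = (-9, -5),  |v_rel|² = 106;  v_rel·d = (-9)·(-21) + (-5)·(-6) = 219
106·t² − 438·t + 413 = 0  ⇒  m = 219² − 106·413 = 4183
m = 4183 > 0,  v_rel·d = 219 > 0  ⇒  inside

inside=yes margin=4183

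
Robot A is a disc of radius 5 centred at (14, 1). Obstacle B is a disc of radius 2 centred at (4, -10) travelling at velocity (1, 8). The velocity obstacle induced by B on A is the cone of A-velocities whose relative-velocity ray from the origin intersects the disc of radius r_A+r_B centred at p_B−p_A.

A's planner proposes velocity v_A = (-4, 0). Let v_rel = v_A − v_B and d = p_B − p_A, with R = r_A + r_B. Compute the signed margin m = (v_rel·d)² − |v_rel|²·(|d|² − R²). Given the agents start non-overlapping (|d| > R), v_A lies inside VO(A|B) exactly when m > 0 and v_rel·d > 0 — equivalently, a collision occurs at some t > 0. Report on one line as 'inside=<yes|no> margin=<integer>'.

d = (-10, -11),  |d|² = 221;  R = 5+2 = 7,  c = 221−7² = 172
v_rel = (-5, -8),  |v_rel|² = 89;  v_rel·d = (-5)·(-10) + (-8)·(-11) = 138
89·t² − 276·t + 172 = 0  ⇒  m = 138² − 89·172 = 3736
m = 3736 > 0,  v_rel·d = 138 > 0  ⇒  inside

inside=yes margin=3736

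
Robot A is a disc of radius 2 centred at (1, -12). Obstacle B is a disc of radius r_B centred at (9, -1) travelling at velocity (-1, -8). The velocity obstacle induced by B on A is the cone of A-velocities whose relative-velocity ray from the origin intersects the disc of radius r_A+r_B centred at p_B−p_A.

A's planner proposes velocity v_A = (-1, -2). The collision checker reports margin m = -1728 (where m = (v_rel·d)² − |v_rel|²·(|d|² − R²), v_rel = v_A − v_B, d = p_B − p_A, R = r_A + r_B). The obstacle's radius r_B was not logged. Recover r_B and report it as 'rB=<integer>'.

m = -1728
d = (8, 11);  v_rel = (0, 6),  |v_rel|² = 36
v_rel×d = (0)·(11) − (6)·(8) = -48
since m = R²·36 − (-48)²:  R² = (2304 + -1728) / 36 = 16
R = √16 = 4  ⇒  r_B = 4 − 2 = 2

rB=2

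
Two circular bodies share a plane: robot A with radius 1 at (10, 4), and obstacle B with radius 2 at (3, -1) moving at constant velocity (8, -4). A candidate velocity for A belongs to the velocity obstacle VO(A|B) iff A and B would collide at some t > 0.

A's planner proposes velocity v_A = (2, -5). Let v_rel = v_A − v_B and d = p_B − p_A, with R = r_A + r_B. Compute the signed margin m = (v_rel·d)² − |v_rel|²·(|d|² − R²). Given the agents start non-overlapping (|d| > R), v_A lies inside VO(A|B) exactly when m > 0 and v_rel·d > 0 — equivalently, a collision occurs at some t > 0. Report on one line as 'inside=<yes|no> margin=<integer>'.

d = (-7, -5),  |d|² = 74;  R = 1+2 = 3,  c = 74−3² = 65
v_rel = (-6, -1),  |v_rel|² = 37;  v_rel·d = (-6)·(-7) + (-1)·(-5) = 47
37·t² − 94·t + 65 = 0  ⇒  m = 47² − 37·65 = -196
m = -196 < 0,  v_rel·d = 47 > 0  ⇒  outside

inside=no margin=-196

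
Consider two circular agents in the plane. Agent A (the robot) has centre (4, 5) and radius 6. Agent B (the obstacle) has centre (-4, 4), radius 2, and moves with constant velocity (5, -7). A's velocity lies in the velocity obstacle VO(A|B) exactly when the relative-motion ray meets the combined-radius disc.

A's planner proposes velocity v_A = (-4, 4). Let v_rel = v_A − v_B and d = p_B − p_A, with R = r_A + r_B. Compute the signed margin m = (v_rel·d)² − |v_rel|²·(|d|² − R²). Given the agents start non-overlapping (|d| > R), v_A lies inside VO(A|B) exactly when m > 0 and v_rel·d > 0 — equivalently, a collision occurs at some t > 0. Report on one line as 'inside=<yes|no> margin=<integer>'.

d = (-8, -1),  |d|² = 65;  R = 6+2 = 8,  c = 65−8² = 1
v_rel = (-9, 11),  |v_rel|² = 202;  v_rel·d = (-9)·(-8) + (11)·(-1) = 61
202·t² − 122·t + 1 = 0  ⇒  m = 61² − 202·1 = 3519
m = 3519 > 0,  v_rel·d = 61 > 0  ⇒  inside

inside=yes margin=3519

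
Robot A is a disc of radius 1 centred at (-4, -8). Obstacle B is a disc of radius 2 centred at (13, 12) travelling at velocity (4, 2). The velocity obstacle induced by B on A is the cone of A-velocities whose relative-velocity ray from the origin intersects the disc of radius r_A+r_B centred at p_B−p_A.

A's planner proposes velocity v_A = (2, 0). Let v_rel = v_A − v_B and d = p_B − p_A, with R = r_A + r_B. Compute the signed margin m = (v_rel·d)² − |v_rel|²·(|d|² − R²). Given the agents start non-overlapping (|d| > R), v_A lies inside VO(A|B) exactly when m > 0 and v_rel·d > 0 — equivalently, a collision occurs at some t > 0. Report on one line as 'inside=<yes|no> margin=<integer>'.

d = (17, 20),  |d|² = 689;  R = 1+2 = 3,  c = 689−3² = 680
v_rel = (-2, -2),  |v_rel|² = 8;  v_rel·d = (-2)·(17) + (-2)·(20) = -74
8·t² + 148·t + 680 = 0  ⇒  m = (-74)² − 8·680 = 36
m = 36 > 0,  v_rel·d = -74 < 0  ⇒  outside

inside=no margin=36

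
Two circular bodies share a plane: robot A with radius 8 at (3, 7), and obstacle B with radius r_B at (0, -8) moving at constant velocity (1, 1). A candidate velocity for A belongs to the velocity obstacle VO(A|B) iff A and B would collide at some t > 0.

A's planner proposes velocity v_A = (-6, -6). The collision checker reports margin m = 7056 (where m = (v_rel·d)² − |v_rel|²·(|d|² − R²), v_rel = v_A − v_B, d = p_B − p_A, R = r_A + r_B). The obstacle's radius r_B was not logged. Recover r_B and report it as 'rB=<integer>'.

m = 7056
d = (-3, -15);  v_rel = (-7, -7),  |v_rel|² = 98
v_rel×d = (-7)·(-15) − (-7)·(-3) = 84
since m = R²·98 − 84²:  R² = (7056 + 7056) / 98 = 144
R = √144 = 12  ⇒  r_B = 12 − 8 = 4

rB=4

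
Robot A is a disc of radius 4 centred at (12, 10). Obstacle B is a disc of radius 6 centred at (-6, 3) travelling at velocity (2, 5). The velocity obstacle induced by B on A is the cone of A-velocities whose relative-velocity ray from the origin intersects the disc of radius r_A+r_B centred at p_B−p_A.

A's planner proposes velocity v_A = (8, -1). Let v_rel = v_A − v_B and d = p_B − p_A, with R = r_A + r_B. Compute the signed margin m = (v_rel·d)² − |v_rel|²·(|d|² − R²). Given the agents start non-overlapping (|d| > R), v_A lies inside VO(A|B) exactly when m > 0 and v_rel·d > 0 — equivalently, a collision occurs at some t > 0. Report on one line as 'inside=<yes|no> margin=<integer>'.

d = (-18, -7),  |d|² = 373;  R = 4+6 = 10,  c = 373−10² = 273
v_rel = (6, -6),  |v_rel|² = 72;  v_rel·d = (6)·(-18) + (-6)·(-7) = -66
72·t² + 132·t + 273 = 0  ⇒  m = (-66)² − 72·273 = -15300
m = -15300 < 0,  v_rel·d = -66 < 0  ⇒  outside

inside=no margin=-15300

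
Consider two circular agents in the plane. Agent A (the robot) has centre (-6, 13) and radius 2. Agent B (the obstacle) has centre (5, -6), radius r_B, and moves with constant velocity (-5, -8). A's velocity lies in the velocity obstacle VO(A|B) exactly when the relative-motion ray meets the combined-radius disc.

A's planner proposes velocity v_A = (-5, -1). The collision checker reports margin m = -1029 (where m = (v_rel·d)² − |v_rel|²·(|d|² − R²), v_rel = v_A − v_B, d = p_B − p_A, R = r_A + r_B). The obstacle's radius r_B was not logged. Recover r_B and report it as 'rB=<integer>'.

m = -1029
d = (11, -19);  v_rel = (0, 7),  |v_rel|² = 49
v_rel×d = (0)·(-19) − (7)·(11) = -77
since m = R²·49 − (-77)²:  R² = (5929 + -1029) / 49 = 100
R = √100 = 10  ⇒  r_B = 10 − 2 = 8

rB=8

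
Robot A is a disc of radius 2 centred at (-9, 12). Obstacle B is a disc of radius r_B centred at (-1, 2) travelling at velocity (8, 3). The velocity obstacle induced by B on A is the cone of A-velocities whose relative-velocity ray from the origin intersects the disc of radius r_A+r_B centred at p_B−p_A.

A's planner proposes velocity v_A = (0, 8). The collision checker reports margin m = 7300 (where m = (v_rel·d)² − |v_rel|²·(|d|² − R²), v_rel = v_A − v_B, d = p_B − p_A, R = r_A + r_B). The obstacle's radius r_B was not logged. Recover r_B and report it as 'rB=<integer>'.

m = 7300
d = (8, -10);  v_rel = (-8, 5),  |v_rel|² = 89
v_rel×d = (-8)·(-10) − (5)·(8) = 40
since m = R²·89 − 40²:  R² = (1600 + 7300) / 89 = 100
R = √100 = 10  ⇒  r_B = 10 − 2 = 8

rB=8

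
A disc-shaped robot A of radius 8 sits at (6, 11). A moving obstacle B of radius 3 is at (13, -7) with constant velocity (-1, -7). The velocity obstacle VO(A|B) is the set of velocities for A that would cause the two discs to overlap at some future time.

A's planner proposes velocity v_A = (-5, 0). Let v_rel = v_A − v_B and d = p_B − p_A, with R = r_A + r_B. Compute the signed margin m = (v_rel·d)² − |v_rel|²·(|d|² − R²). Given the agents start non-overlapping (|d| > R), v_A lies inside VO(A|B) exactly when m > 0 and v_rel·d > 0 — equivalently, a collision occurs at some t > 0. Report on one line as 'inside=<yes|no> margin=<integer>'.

d = (7, -18),  |d|² = 373;  R = 8+3 = 11,  c = 373−11² = 252
v_rel = (-4, 7),  |v_rel|² = 65;  v_rel·d = (-4)·(7) + (7)·(-18) = -154
65·t² + 308·t + 252 = 0  ⇒  m = (-154)² − 65·252 = 7336
m = 7336 > 0,  v_rel·d = -154 < 0  ⇒  outside

inside=no margin=7336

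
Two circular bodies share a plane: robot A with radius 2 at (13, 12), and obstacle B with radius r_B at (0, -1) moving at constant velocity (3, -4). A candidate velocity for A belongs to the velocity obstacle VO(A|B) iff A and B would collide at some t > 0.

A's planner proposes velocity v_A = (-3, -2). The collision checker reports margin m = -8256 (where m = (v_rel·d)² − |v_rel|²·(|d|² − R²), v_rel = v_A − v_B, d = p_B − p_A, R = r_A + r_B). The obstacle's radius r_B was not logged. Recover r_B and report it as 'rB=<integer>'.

m = -8256
d = (-13, -13);  v_rel = (-6, 2),  |v_rel|² = 40
v_rel×d = (-6)·(-13) − (2)·(-13) = 104
since m = R²·40 − 104²:  R² = (10816 + -8256) / 40 = 64
R = √64 = 8  ⇒  r_B = 8 − 2 = 6

rB=6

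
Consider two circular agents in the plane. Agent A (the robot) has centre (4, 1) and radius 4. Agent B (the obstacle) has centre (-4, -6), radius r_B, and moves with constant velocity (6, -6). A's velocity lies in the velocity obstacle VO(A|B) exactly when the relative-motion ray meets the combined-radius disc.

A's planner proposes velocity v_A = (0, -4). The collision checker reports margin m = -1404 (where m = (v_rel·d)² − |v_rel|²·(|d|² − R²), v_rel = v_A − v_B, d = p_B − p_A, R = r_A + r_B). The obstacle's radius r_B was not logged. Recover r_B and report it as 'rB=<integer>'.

m = -1404
d = (-8, -7);  v_rel = (-6, 2),  |v_rel|² = 40
v_rel×d = (-6)·(-7) − (2)·(-8) = 58
since m = R²·40 − 58²:  R² = (3364 + -1404) / 40 = 49
R = √49 = 7  ⇒  r_B = 7 − 4 = 3

rB=3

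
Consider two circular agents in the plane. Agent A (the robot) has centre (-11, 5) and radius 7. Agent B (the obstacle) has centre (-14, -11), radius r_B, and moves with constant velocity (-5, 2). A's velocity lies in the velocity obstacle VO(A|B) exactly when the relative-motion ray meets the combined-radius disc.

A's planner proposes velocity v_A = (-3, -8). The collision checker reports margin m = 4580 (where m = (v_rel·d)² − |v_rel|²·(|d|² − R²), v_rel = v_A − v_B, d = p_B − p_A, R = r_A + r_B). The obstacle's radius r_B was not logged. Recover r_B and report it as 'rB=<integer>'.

m = 4580
d = (-3, -16);  v_rel = (2, -10),  |v_rel|² = 104
v_rel×d = (2)·(-16) − (-10)·(-3) = -62
since m = R²·104 − (-62)²:  R² = (3844 + 4580) / 104 = 81
R = √81 = 9  ⇒  r_B = 9 − 7 = 2

rB=2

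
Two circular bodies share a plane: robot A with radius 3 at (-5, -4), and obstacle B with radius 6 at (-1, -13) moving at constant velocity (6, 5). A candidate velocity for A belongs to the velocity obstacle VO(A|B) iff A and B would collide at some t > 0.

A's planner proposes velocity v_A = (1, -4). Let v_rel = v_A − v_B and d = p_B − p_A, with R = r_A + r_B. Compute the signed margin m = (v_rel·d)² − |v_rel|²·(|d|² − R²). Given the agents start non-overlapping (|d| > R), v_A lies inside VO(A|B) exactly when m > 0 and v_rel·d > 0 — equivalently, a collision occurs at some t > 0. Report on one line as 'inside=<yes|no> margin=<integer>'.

d = (4, -9),  |d|² = 97;  R = 3+6 = 9,  c = 97−9² = 16
v_rel = (-5, -9),  |v_rel|² = 106;  v_rel·d = (-5)·(4) + (-9)·(-9) = 61
106·t² − 122·t + 16 = 0  ⇒  m = 61² − 106·16 = 2025
m = 2025 > 0,  v_rel·d = 61 > 0  ⇒  inside

inside=yes margin=2025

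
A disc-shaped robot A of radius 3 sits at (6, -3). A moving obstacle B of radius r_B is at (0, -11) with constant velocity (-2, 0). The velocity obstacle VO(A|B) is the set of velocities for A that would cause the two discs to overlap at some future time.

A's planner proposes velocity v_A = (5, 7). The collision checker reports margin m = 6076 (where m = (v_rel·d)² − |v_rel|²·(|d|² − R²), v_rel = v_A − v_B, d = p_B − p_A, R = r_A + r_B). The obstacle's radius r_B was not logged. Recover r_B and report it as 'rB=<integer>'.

m = 6076
d = (-6, -8);  v_rel = (7, 7),  |v_rel|² = 98
v_rel×d = (7)·(-8) − (7)·(-6) = -14
since m = R²·98 − (-14)²:  R² = (196 + 6076) / 98 = 64
R = √64 = 8  ⇒  r_B = 8 − 3 = 5

rB=5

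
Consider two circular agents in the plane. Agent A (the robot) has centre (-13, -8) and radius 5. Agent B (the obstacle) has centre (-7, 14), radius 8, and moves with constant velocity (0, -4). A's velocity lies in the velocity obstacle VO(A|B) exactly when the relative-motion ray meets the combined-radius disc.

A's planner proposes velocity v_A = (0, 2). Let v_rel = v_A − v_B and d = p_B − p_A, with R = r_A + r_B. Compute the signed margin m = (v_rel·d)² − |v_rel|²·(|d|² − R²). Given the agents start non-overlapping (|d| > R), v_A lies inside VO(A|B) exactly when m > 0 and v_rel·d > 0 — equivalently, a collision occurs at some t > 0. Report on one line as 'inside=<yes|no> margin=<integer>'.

d = (6, 22),  |d|² = 520;  R = 5+8 = 13,  c = 520−13² = 351
v_rel = (0, 6),  |v_rel|² = 36;  v_rel·d = (0)·(6) + (6)·(22) = 132
36·t² − 264·t + 351 = 0  ⇒  m = 132² − 36·351 = 4788
m = 4788 > 0,  v_rel·d = 132 > 0  ⇒  inside

inside=yes margin=4788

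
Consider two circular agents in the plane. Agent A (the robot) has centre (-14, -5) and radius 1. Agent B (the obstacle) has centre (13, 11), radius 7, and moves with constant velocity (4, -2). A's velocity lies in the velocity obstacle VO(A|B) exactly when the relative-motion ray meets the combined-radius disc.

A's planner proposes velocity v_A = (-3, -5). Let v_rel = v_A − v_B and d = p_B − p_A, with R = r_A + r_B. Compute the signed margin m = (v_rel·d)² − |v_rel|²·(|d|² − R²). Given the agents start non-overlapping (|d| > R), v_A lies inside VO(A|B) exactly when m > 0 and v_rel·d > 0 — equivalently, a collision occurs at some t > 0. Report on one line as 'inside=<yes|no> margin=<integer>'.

d = (27, 16),  |d|² = 985;  R = 1+7 = 8,  c = 985−8² = 921
v_rel = (-7, -3),  |v_rel|² = 58;  v_rel·d = (-7)·(27) + (-3)·(16) = -237
58·t² + 474·t + 921 = 0  ⇒  m = (-237)² − 58·921 = 2751
m = 2751 > 0,  v_rel·d = -237 < 0  ⇒  outside

inside=no margin=2751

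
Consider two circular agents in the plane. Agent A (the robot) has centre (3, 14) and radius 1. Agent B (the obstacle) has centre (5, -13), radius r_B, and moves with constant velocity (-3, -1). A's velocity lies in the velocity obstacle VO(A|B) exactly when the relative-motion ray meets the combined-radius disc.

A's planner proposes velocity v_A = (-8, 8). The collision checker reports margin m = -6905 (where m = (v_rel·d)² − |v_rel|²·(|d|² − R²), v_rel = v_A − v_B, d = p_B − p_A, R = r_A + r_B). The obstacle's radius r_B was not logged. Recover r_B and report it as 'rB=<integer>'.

m = -6905
d = (2, -27);  v_rel = (-5, 9),  |v_rel|² = 106
v_rel×d = (-5)·(-27) − (9)·(2) = 117
since m = R²·106 − 117²:  R² = (13689 + -6905) / 106 = 64
R = √64 = 8  ⇒  r_B = 8 − 1 = 7

rB=7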